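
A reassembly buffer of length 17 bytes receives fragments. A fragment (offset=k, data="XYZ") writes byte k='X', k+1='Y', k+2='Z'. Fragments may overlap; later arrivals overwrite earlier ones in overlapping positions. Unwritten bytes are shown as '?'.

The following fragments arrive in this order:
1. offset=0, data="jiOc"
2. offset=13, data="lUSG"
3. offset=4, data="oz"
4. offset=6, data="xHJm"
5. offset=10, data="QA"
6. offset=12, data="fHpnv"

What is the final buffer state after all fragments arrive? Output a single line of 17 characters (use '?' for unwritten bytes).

Answer: jiOcozxHJmQAfHpnv

Derivation:
Fragment 1: offset=0 data="jiOc" -> buffer=jiOc?????????????
Fragment 2: offset=13 data="lUSG" -> buffer=jiOc?????????lUSG
Fragment 3: offset=4 data="oz" -> buffer=jiOcoz???????lUSG
Fragment 4: offset=6 data="xHJm" -> buffer=jiOcozxHJm???lUSG
Fragment 5: offset=10 data="QA" -> buffer=jiOcozxHJmQA?lUSG
Fragment 6: offset=12 data="fHpnv" -> buffer=jiOcozxHJmQAfHpnv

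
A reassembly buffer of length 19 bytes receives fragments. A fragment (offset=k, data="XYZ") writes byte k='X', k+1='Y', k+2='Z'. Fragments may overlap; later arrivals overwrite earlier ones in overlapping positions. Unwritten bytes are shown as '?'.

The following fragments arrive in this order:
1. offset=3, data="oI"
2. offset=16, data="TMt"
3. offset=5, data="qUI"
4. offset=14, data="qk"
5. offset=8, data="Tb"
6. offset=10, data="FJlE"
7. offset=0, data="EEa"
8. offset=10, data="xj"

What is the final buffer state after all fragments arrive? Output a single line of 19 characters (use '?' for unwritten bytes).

Answer: EEaoIqUITbxjlEqkTMt

Derivation:
Fragment 1: offset=3 data="oI" -> buffer=???oI??????????????
Fragment 2: offset=16 data="TMt" -> buffer=???oI???????????TMt
Fragment 3: offset=5 data="qUI" -> buffer=???oIqUI????????TMt
Fragment 4: offset=14 data="qk" -> buffer=???oIqUI??????qkTMt
Fragment 5: offset=8 data="Tb" -> buffer=???oIqUITb????qkTMt
Fragment 6: offset=10 data="FJlE" -> buffer=???oIqUITbFJlEqkTMt
Fragment 7: offset=0 data="EEa" -> buffer=EEaoIqUITbFJlEqkTMt
Fragment 8: offset=10 data="xj" -> buffer=EEaoIqUITbxjlEqkTMt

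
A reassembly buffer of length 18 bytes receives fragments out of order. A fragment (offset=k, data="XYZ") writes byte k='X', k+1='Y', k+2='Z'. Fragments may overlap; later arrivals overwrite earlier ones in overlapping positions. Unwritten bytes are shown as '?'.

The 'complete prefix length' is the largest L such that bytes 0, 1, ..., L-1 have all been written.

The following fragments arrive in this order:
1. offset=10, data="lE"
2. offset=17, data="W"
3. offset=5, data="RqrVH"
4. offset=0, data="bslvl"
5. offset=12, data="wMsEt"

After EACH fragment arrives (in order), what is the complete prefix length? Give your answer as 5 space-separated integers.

Answer: 0 0 0 12 18

Derivation:
Fragment 1: offset=10 data="lE" -> buffer=??????????lE?????? -> prefix_len=0
Fragment 2: offset=17 data="W" -> buffer=??????????lE?????W -> prefix_len=0
Fragment 3: offset=5 data="RqrVH" -> buffer=?????RqrVHlE?????W -> prefix_len=0
Fragment 4: offset=0 data="bslvl" -> buffer=bslvlRqrVHlE?????W -> prefix_len=12
Fragment 5: offset=12 data="wMsEt" -> buffer=bslvlRqrVHlEwMsEtW -> prefix_len=18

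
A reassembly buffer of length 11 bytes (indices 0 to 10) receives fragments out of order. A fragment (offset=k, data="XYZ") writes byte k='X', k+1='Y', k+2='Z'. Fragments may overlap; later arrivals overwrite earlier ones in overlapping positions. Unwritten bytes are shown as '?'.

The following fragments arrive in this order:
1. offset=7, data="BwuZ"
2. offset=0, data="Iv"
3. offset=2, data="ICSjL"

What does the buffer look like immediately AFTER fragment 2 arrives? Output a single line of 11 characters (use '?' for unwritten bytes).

Answer: Iv?????BwuZ

Derivation:
Fragment 1: offset=7 data="BwuZ" -> buffer=???????BwuZ
Fragment 2: offset=0 data="Iv" -> buffer=Iv?????BwuZ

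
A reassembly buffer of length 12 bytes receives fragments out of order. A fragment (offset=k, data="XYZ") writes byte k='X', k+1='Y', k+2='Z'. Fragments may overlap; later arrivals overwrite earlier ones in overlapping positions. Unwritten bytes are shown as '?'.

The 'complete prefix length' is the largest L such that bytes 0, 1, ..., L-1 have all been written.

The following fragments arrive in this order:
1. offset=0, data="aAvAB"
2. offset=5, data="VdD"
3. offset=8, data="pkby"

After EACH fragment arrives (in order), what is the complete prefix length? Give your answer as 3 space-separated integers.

Fragment 1: offset=0 data="aAvAB" -> buffer=aAvAB??????? -> prefix_len=5
Fragment 2: offset=5 data="VdD" -> buffer=aAvABVdD???? -> prefix_len=8
Fragment 3: offset=8 data="pkby" -> buffer=aAvABVdDpkby -> prefix_len=12

Answer: 5 8 12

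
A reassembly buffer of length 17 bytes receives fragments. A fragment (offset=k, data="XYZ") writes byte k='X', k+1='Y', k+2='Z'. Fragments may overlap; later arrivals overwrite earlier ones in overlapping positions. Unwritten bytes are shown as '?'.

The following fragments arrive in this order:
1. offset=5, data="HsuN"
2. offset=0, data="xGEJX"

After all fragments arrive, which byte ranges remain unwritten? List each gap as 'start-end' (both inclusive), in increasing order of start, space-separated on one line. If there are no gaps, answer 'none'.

Answer: 9-16

Derivation:
Fragment 1: offset=5 len=4
Fragment 2: offset=0 len=5
Gaps: 9-16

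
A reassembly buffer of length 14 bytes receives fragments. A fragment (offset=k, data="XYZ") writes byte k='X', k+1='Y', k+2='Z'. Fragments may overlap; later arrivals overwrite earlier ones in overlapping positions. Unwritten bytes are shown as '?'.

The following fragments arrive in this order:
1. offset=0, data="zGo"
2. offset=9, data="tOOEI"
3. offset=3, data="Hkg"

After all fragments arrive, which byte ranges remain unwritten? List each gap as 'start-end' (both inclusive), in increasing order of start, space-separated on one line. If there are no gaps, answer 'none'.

Fragment 1: offset=0 len=3
Fragment 2: offset=9 len=5
Fragment 3: offset=3 len=3
Gaps: 6-8

Answer: 6-8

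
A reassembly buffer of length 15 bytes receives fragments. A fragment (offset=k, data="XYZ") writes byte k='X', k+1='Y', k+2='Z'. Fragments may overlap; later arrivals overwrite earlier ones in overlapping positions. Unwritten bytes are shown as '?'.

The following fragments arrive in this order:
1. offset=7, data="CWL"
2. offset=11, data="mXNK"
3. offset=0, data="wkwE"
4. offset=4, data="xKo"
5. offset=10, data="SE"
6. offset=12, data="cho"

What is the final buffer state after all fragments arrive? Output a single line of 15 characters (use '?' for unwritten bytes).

Fragment 1: offset=7 data="CWL" -> buffer=???????CWL?????
Fragment 2: offset=11 data="mXNK" -> buffer=???????CWL?mXNK
Fragment 3: offset=0 data="wkwE" -> buffer=wkwE???CWL?mXNK
Fragment 4: offset=4 data="xKo" -> buffer=wkwExKoCWL?mXNK
Fragment 5: offset=10 data="SE" -> buffer=wkwExKoCWLSEXNK
Fragment 6: offset=12 data="cho" -> buffer=wkwExKoCWLSEcho

Answer: wkwExKoCWLSEcho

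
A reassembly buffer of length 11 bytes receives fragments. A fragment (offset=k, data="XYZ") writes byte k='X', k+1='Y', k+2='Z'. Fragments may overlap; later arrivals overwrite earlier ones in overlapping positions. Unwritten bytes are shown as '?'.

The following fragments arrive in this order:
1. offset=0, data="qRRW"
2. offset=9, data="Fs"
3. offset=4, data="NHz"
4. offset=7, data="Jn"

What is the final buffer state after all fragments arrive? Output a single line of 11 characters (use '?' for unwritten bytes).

Answer: qRRWNHzJnFs

Derivation:
Fragment 1: offset=0 data="qRRW" -> buffer=qRRW???????
Fragment 2: offset=9 data="Fs" -> buffer=qRRW?????Fs
Fragment 3: offset=4 data="NHz" -> buffer=qRRWNHz??Fs
Fragment 4: offset=7 data="Jn" -> buffer=qRRWNHzJnFs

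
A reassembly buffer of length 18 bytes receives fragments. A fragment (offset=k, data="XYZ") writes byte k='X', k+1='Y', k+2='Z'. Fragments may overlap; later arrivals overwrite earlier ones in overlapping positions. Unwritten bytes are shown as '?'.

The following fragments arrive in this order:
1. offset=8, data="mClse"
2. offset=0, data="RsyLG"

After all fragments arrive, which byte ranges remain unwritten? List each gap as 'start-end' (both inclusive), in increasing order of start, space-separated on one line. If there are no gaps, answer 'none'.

Fragment 1: offset=8 len=5
Fragment 2: offset=0 len=5
Gaps: 5-7 13-17

Answer: 5-7 13-17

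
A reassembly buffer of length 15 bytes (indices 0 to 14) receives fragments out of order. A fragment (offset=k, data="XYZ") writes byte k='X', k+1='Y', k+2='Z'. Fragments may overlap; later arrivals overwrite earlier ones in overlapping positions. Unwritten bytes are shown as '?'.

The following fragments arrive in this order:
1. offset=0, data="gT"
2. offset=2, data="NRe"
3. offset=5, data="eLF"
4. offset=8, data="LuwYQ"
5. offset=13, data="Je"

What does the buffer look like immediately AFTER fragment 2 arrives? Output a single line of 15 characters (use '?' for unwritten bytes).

Answer: gTNRe??????????

Derivation:
Fragment 1: offset=0 data="gT" -> buffer=gT?????????????
Fragment 2: offset=2 data="NRe" -> buffer=gTNRe??????????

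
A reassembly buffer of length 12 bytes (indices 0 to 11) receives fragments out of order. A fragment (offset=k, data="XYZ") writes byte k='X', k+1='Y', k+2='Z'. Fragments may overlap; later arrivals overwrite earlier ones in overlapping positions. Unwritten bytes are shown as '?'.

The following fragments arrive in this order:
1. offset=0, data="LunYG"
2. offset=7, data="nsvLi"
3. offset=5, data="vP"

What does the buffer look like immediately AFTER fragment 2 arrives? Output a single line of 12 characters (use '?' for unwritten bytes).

Fragment 1: offset=0 data="LunYG" -> buffer=LunYG???????
Fragment 2: offset=7 data="nsvLi" -> buffer=LunYG??nsvLi

Answer: LunYG??nsvLi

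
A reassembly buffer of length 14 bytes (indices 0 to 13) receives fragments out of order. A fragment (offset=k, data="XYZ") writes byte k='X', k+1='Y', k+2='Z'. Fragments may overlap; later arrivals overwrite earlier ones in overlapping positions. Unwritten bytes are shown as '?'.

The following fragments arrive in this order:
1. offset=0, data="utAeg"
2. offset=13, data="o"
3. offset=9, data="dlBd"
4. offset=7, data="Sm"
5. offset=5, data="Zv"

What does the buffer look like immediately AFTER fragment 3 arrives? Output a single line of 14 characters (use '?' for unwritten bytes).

Answer: utAeg????dlBdo

Derivation:
Fragment 1: offset=0 data="utAeg" -> buffer=utAeg?????????
Fragment 2: offset=13 data="o" -> buffer=utAeg????????o
Fragment 3: offset=9 data="dlBd" -> buffer=utAeg????dlBdo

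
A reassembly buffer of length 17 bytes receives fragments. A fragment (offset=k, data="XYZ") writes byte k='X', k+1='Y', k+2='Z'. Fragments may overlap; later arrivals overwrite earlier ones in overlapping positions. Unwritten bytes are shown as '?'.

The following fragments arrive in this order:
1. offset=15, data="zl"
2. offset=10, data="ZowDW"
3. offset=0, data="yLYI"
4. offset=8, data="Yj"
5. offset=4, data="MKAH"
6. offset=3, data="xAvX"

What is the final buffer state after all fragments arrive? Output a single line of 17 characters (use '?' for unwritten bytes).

Answer: yLYxAvXHYjZowDWzl

Derivation:
Fragment 1: offset=15 data="zl" -> buffer=???????????????zl
Fragment 2: offset=10 data="ZowDW" -> buffer=??????????ZowDWzl
Fragment 3: offset=0 data="yLYI" -> buffer=yLYI??????ZowDWzl
Fragment 4: offset=8 data="Yj" -> buffer=yLYI????YjZowDWzl
Fragment 5: offset=4 data="MKAH" -> buffer=yLYIMKAHYjZowDWzl
Fragment 6: offset=3 data="xAvX" -> buffer=yLYxAvXHYjZowDWzl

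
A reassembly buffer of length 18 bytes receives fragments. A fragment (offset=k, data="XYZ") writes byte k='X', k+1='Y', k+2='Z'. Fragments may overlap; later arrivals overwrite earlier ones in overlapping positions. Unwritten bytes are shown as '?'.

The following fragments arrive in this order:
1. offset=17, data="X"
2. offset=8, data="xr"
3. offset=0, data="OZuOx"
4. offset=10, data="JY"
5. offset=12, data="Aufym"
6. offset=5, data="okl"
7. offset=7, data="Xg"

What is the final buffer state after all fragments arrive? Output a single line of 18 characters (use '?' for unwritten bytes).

Fragment 1: offset=17 data="X" -> buffer=?????????????????X
Fragment 2: offset=8 data="xr" -> buffer=????????xr???????X
Fragment 3: offset=0 data="OZuOx" -> buffer=OZuOx???xr???????X
Fragment 4: offset=10 data="JY" -> buffer=OZuOx???xrJY?????X
Fragment 5: offset=12 data="Aufym" -> buffer=OZuOx???xrJYAufymX
Fragment 6: offset=5 data="okl" -> buffer=OZuOxoklxrJYAufymX
Fragment 7: offset=7 data="Xg" -> buffer=OZuOxokXgrJYAufymX

Answer: OZuOxokXgrJYAufymX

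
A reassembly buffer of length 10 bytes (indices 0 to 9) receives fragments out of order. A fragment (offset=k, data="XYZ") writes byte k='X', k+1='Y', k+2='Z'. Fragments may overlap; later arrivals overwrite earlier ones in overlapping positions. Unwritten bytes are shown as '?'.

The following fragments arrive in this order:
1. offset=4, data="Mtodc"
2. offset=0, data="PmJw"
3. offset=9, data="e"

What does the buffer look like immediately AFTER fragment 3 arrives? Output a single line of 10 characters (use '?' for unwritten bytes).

Answer: PmJwMtodce

Derivation:
Fragment 1: offset=4 data="Mtodc" -> buffer=????Mtodc?
Fragment 2: offset=0 data="PmJw" -> buffer=PmJwMtodc?
Fragment 3: offset=9 data="e" -> buffer=PmJwMtodce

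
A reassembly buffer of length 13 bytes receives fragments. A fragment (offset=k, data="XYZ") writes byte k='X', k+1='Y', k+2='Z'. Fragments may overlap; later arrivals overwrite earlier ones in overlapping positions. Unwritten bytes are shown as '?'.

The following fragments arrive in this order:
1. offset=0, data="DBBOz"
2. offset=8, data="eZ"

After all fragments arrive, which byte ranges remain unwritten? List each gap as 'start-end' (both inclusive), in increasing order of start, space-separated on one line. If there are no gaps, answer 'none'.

Answer: 5-7 10-12

Derivation:
Fragment 1: offset=0 len=5
Fragment 2: offset=8 len=2
Gaps: 5-7 10-12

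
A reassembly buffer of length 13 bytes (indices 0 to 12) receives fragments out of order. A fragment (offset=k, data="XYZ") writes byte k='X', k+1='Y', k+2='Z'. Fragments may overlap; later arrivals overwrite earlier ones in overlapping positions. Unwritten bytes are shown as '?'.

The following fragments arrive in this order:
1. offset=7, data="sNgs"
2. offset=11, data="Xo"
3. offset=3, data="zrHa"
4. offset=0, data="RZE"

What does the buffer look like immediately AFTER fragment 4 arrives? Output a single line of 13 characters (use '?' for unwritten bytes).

Fragment 1: offset=7 data="sNgs" -> buffer=???????sNgs??
Fragment 2: offset=11 data="Xo" -> buffer=???????sNgsXo
Fragment 3: offset=3 data="zrHa" -> buffer=???zrHasNgsXo
Fragment 4: offset=0 data="RZE" -> buffer=RZEzrHasNgsXo

Answer: RZEzrHasNgsXo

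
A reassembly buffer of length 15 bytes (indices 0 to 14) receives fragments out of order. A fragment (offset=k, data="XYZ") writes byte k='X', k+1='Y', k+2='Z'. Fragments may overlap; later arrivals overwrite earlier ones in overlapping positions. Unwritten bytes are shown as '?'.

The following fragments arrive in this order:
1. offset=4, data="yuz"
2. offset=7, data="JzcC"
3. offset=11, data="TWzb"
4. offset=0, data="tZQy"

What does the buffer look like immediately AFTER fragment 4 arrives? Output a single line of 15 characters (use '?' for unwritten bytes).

Answer: tZQyyuzJzcCTWzb

Derivation:
Fragment 1: offset=4 data="yuz" -> buffer=????yuz????????
Fragment 2: offset=7 data="JzcC" -> buffer=????yuzJzcC????
Fragment 3: offset=11 data="TWzb" -> buffer=????yuzJzcCTWzb
Fragment 4: offset=0 data="tZQy" -> buffer=tZQyyuzJzcCTWzb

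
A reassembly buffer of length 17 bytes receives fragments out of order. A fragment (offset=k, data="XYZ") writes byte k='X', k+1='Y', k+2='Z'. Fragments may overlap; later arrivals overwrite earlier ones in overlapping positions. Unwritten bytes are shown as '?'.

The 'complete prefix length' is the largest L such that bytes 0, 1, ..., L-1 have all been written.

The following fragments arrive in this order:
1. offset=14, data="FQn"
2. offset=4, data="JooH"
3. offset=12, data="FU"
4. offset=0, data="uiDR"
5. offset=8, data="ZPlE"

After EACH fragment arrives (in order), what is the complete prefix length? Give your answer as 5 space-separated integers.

Fragment 1: offset=14 data="FQn" -> buffer=??????????????FQn -> prefix_len=0
Fragment 2: offset=4 data="JooH" -> buffer=????JooH??????FQn -> prefix_len=0
Fragment 3: offset=12 data="FU" -> buffer=????JooH????FUFQn -> prefix_len=0
Fragment 4: offset=0 data="uiDR" -> buffer=uiDRJooH????FUFQn -> prefix_len=8
Fragment 5: offset=8 data="ZPlE" -> buffer=uiDRJooHZPlEFUFQn -> prefix_len=17

Answer: 0 0 0 8 17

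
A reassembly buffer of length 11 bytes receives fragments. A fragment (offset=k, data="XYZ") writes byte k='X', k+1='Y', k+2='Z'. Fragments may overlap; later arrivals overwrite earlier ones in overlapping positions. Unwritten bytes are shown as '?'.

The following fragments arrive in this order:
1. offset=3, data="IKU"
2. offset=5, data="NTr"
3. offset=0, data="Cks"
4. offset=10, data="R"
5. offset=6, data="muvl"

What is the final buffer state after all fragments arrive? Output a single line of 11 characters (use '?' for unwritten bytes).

Answer: CksIKNmuvlR

Derivation:
Fragment 1: offset=3 data="IKU" -> buffer=???IKU?????
Fragment 2: offset=5 data="NTr" -> buffer=???IKNTr???
Fragment 3: offset=0 data="Cks" -> buffer=CksIKNTr???
Fragment 4: offset=10 data="R" -> buffer=CksIKNTr??R
Fragment 5: offset=6 data="muvl" -> buffer=CksIKNmuvlR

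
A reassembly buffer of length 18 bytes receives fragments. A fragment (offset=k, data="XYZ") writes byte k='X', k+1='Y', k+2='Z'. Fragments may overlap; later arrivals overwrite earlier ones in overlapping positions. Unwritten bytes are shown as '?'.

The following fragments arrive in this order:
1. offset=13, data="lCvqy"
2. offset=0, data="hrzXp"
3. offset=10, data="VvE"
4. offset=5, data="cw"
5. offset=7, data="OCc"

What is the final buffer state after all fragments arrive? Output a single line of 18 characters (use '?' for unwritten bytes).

Fragment 1: offset=13 data="lCvqy" -> buffer=?????????????lCvqy
Fragment 2: offset=0 data="hrzXp" -> buffer=hrzXp????????lCvqy
Fragment 3: offset=10 data="VvE" -> buffer=hrzXp?????VvElCvqy
Fragment 4: offset=5 data="cw" -> buffer=hrzXpcw???VvElCvqy
Fragment 5: offset=7 data="OCc" -> buffer=hrzXpcwOCcVvElCvqy

Answer: hrzXpcwOCcVvElCvqy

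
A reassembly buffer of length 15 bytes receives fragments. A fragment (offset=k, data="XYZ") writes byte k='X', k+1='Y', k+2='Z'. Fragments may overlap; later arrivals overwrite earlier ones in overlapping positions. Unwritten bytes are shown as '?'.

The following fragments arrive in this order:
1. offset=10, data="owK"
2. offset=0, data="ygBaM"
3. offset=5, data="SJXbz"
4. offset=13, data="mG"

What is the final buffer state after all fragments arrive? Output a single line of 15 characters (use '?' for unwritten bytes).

Answer: ygBaMSJXbzowKmG

Derivation:
Fragment 1: offset=10 data="owK" -> buffer=??????????owK??
Fragment 2: offset=0 data="ygBaM" -> buffer=ygBaM?????owK??
Fragment 3: offset=5 data="SJXbz" -> buffer=ygBaMSJXbzowK??
Fragment 4: offset=13 data="mG" -> buffer=ygBaMSJXbzowKmG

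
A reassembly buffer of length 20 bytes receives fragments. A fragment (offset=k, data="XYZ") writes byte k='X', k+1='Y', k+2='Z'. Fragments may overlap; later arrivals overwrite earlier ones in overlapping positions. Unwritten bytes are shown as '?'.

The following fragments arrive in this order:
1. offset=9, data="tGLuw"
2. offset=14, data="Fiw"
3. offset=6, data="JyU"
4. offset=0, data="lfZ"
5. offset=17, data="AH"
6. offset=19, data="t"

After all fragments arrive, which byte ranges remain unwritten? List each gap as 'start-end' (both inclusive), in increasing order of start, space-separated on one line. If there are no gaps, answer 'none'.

Answer: 3-5

Derivation:
Fragment 1: offset=9 len=5
Fragment 2: offset=14 len=3
Fragment 3: offset=6 len=3
Fragment 4: offset=0 len=3
Fragment 5: offset=17 len=2
Fragment 6: offset=19 len=1
Gaps: 3-5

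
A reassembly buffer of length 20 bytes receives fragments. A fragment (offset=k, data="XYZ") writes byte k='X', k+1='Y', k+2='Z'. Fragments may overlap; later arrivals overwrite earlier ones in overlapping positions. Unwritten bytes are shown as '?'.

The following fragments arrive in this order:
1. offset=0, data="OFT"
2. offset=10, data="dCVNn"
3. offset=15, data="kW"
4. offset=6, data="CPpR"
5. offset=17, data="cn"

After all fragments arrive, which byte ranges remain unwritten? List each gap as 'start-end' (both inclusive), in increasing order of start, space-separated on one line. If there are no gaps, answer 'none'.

Fragment 1: offset=0 len=3
Fragment 2: offset=10 len=5
Fragment 3: offset=15 len=2
Fragment 4: offset=6 len=4
Fragment 5: offset=17 len=2
Gaps: 3-5 19-19

Answer: 3-5 19-19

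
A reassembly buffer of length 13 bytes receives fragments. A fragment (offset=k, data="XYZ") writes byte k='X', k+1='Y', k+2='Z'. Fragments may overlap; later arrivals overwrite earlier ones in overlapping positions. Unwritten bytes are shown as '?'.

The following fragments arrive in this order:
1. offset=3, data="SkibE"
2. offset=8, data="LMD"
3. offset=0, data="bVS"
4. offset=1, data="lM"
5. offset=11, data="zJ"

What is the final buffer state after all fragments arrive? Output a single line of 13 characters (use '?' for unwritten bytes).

Answer: blMSkibELMDzJ

Derivation:
Fragment 1: offset=3 data="SkibE" -> buffer=???SkibE?????
Fragment 2: offset=8 data="LMD" -> buffer=???SkibELMD??
Fragment 3: offset=0 data="bVS" -> buffer=bVSSkibELMD??
Fragment 4: offset=1 data="lM" -> buffer=blMSkibELMD??
Fragment 5: offset=11 data="zJ" -> buffer=blMSkibELMDzJ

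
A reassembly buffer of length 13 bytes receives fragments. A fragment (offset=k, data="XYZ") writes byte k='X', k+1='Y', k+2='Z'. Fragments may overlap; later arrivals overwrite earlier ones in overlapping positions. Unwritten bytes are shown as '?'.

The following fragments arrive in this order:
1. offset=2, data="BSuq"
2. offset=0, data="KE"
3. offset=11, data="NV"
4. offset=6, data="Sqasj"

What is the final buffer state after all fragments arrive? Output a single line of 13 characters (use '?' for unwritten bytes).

Answer: KEBSuqSqasjNV

Derivation:
Fragment 1: offset=2 data="BSuq" -> buffer=??BSuq???????
Fragment 2: offset=0 data="KE" -> buffer=KEBSuq???????
Fragment 3: offset=11 data="NV" -> buffer=KEBSuq?????NV
Fragment 4: offset=6 data="Sqasj" -> buffer=KEBSuqSqasjNV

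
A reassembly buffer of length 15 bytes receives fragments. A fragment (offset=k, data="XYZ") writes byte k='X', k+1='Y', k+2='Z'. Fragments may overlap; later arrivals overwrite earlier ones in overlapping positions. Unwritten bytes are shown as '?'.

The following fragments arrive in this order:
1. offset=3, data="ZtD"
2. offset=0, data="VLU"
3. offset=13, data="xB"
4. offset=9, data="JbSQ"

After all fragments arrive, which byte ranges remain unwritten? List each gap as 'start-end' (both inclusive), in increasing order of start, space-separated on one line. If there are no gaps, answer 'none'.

Fragment 1: offset=3 len=3
Fragment 2: offset=0 len=3
Fragment 3: offset=13 len=2
Fragment 4: offset=9 len=4
Gaps: 6-8

Answer: 6-8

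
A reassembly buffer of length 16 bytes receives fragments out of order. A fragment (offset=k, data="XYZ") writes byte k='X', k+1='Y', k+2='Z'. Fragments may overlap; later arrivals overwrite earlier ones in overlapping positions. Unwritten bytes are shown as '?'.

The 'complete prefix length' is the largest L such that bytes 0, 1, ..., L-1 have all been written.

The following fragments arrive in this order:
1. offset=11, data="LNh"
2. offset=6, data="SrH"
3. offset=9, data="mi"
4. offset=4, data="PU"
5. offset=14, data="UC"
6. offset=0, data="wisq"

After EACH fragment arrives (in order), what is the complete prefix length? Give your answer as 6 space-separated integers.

Fragment 1: offset=11 data="LNh" -> buffer=???????????LNh?? -> prefix_len=0
Fragment 2: offset=6 data="SrH" -> buffer=??????SrH??LNh?? -> prefix_len=0
Fragment 3: offset=9 data="mi" -> buffer=??????SrHmiLNh?? -> prefix_len=0
Fragment 4: offset=4 data="PU" -> buffer=????PUSrHmiLNh?? -> prefix_len=0
Fragment 5: offset=14 data="UC" -> buffer=????PUSrHmiLNhUC -> prefix_len=0
Fragment 6: offset=0 data="wisq" -> buffer=wisqPUSrHmiLNhUC -> prefix_len=16

Answer: 0 0 0 0 0 16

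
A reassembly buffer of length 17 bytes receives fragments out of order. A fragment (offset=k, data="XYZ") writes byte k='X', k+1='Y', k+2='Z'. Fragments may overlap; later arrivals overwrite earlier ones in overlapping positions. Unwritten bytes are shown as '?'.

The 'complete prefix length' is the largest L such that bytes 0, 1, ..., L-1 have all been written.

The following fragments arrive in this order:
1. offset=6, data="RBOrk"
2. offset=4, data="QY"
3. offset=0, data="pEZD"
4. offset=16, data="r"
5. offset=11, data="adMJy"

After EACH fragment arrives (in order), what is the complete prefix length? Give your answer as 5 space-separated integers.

Fragment 1: offset=6 data="RBOrk" -> buffer=??????RBOrk?????? -> prefix_len=0
Fragment 2: offset=4 data="QY" -> buffer=????QYRBOrk?????? -> prefix_len=0
Fragment 3: offset=0 data="pEZD" -> buffer=pEZDQYRBOrk?????? -> prefix_len=11
Fragment 4: offset=16 data="r" -> buffer=pEZDQYRBOrk?????r -> prefix_len=11
Fragment 5: offset=11 data="adMJy" -> buffer=pEZDQYRBOrkadMJyr -> prefix_len=17

Answer: 0 0 11 11 17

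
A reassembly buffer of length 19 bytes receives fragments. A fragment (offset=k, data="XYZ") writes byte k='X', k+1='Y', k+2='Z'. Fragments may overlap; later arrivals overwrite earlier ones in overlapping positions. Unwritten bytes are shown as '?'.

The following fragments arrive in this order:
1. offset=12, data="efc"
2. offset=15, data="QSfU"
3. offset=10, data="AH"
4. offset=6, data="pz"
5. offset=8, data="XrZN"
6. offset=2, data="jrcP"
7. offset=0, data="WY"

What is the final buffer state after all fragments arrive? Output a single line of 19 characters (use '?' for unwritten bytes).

Fragment 1: offset=12 data="efc" -> buffer=????????????efc????
Fragment 2: offset=15 data="QSfU" -> buffer=????????????efcQSfU
Fragment 3: offset=10 data="AH" -> buffer=??????????AHefcQSfU
Fragment 4: offset=6 data="pz" -> buffer=??????pz??AHefcQSfU
Fragment 5: offset=8 data="XrZN" -> buffer=??????pzXrZNefcQSfU
Fragment 6: offset=2 data="jrcP" -> buffer=??jrcPpzXrZNefcQSfU
Fragment 7: offset=0 data="WY" -> buffer=WYjrcPpzXrZNefcQSfU

Answer: WYjrcPpzXrZNefcQSfU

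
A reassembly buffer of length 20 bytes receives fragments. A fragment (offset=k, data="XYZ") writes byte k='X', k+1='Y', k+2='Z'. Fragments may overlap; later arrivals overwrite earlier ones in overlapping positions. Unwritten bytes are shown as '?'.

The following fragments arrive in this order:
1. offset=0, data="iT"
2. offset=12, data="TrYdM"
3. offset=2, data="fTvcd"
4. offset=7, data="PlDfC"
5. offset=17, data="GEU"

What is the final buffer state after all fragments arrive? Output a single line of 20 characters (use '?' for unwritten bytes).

Answer: iTfTvcdPlDfCTrYdMGEU

Derivation:
Fragment 1: offset=0 data="iT" -> buffer=iT??????????????????
Fragment 2: offset=12 data="TrYdM" -> buffer=iT??????????TrYdM???
Fragment 3: offset=2 data="fTvcd" -> buffer=iTfTvcd?????TrYdM???
Fragment 4: offset=7 data="PlDfC" -> buffer=iTfTvcdPlDfCTrYdM???
Fragment 5: offset=17 data="GEU" -> buffer=iTfTvcdPlDfCTrYdMGEU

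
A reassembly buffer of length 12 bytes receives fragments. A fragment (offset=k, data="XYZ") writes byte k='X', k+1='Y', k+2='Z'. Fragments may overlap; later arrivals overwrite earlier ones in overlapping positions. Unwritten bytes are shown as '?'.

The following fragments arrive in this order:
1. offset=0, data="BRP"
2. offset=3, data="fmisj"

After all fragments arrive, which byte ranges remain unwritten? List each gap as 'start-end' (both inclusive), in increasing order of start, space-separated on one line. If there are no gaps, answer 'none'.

Fragment 1: offset=0 len=3
Fragment 2: offset=3 len=5
Gaps: 8-11

Answer: 8-11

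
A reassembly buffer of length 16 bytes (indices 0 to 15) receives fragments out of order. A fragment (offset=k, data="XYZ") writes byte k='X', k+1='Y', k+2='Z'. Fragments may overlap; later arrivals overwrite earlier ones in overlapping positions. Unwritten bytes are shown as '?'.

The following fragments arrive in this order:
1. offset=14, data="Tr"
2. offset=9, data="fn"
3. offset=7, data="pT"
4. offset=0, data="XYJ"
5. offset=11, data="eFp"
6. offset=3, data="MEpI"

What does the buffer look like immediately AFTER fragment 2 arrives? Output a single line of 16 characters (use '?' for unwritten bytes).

Fragment 1: offset=14 data="Tr" -> buffer=??????????????Tr
Fragment 2: offset=9 data="fn" -> buffer=?????????fn???Tr

Answer: ?????????fn???Tr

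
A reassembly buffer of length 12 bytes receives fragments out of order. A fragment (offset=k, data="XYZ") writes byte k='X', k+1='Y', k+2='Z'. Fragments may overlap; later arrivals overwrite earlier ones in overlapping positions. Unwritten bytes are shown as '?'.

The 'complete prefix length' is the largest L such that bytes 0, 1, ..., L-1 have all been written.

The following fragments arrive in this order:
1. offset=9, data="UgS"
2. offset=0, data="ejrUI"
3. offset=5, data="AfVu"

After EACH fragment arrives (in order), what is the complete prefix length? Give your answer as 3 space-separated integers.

Fragment 1: offset=9 data="UgS" -> buffer=?????????UgS -> prefix_len=0
Fragment 2: offset=0 data="ejrUI" -> buffer=ejrUI????UgS -> prefix_len=5
Fragment 3: offset=5 data="AfVu" -> buffer=ejrUIAfVuUgS -> prefix_len=12

Answer: 0 5 12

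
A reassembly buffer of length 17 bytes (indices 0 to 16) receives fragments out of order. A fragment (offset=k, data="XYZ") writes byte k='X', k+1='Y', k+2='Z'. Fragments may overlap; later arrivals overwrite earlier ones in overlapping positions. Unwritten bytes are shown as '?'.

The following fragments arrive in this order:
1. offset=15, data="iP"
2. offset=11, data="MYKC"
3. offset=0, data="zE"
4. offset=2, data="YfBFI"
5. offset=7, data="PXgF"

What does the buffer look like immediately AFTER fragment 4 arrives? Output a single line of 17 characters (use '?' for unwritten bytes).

Answer: zEYfBFI????MYKCiP

Derivation:
Fragment 1: offset=15 data="iP" -> buffer=???????????????iP
Fragment 2: offset=11 data="MYKC" -> buffer=???????????MYKCiP
Fragment 3: offset=0 data="zE" -> buffer=zE?????????MYKCiP
Fragment 4: offset=2 data="YfBFI" -> buffer=zEYfBFI????MYKCiP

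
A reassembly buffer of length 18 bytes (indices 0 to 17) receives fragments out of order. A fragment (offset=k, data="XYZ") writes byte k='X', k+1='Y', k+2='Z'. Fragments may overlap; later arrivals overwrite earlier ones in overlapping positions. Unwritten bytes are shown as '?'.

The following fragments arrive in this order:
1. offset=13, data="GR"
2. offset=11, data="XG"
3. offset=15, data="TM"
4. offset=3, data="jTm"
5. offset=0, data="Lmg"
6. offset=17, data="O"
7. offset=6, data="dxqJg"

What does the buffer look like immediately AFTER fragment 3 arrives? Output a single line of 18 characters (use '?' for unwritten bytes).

Fragment 1: offset=13 data="GR" -> buffer=?????????????GR???
Fragment 2: offset=11 data="XG" -> buffer=???????????XGGR???
Fragment 3: offset=15 data="TM" -> buffer=???????????XGGRTM?

Answer: ???????????XGGRTM?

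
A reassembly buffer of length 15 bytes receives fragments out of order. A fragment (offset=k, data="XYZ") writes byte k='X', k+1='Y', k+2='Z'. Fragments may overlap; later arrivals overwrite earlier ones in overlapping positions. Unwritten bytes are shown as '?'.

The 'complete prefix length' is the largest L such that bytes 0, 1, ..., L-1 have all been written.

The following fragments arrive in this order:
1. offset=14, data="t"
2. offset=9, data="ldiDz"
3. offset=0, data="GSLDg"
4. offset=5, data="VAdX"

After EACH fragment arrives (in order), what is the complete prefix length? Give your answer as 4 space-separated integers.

Fragment 1: offset=14 data="t" -> buffer=??????????????t -> prefix_len=0
Fragment 2: offset=9 data="ldiDz" -> buffer=?????????ldiDzt -> prefix_len=0
Fragment 3: offset=0 data="GSLDg" -> buffer=GSLDg????ldiDzt -> prefix_len=5
Fragment 4: offset=5 data="VAdX" -> buffer=GSLDgVAdXldiDzt -> prefix_len=15

Answer: 0 0 5 15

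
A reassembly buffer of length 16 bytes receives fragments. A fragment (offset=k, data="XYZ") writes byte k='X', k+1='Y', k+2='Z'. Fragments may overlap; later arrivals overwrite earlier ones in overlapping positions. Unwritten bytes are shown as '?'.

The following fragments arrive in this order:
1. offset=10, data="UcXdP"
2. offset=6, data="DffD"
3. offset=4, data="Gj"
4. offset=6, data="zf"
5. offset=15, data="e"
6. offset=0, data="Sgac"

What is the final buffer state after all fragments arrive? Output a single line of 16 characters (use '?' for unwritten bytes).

Answer: SgacGjzffDUcXdPe

Derivation:
Fragment 1: offset=10 data="UcXdP" -> buffer=??????????UcXdP?
Fragment 2: offset=6 data="DffD" -> buffer=??????DffDUcXdP?
Fragment 3: offset=4 data="Gj" -> buffer=????GjDffDUcXdP?
Fragment 4: offset=6 data="zf" -> buffer=????GjzffDUcXdP?
Fragment 5: offset=15 data="e" -> buffer=????GjzffDUcXdPe
Fragment 6: offset=0 data="Sgac" -> buffer=SgacGjzffDUcXdPe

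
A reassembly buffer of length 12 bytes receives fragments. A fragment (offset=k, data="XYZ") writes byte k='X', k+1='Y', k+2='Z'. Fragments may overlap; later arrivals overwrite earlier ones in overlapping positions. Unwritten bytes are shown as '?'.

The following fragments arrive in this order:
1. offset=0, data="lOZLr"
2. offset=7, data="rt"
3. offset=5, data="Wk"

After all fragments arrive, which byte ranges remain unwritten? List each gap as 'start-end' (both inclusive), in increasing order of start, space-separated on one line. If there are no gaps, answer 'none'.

Fragment 1: offset=0 len=5
Fragment 2: offset=7 len=2
Fragment 3: offset=5 len=2
Gaps: 9-11

Answer: 9-11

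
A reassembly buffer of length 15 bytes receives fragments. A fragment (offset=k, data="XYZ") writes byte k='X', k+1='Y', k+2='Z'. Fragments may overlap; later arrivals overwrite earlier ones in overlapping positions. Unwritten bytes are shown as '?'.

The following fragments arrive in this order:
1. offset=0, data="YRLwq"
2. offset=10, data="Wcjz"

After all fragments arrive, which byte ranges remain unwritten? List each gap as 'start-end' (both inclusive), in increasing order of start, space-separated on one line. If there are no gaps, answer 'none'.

Answer: 5-9 14-14

Derivation:
Fragment 1: offset=0 len=5
Fragment 2: offset=10 len=4
Gaps: 5-9 14-14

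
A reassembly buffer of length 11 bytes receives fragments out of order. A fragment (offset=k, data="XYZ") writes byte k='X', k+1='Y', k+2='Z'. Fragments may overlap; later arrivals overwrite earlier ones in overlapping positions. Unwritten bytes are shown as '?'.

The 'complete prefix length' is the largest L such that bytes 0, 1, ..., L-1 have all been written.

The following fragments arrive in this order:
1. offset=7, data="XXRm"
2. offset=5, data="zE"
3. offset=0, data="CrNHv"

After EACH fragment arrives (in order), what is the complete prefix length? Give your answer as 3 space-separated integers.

Fragment 1: offset=7 data="XXRm" -> buffer=???????XXRm -> prefix_len=0
Fragment 2: offset=5 data="zE" -> buffer=?????zEXXRm -> prefix_len=0
Fragment 3: offset=0 data="CrNHv" -> buffer=CrNHvzEXXRm -> prefix_len=11

Answer: 0 0 11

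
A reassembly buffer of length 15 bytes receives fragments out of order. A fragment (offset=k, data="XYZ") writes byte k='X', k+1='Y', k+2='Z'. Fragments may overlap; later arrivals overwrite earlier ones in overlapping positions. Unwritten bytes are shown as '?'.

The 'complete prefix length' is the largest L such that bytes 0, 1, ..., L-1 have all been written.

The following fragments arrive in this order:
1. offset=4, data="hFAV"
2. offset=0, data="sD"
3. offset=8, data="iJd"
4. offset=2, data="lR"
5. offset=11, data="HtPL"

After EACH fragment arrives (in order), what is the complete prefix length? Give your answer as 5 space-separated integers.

Fragment 1: offset=4 data="hFAV" -> buffer=????hFAV??????? -> prefix_len=0
Fragment 2: offset=0 data="sD" -> buffer=sD??hFAV??????? -> prefix_len=2
Fragment 3: offset=8 data="iJd" -> buffer=sD??hFAViJd???? -> prefix_len=2
Fragment 4: offset=2 data="lR" -> buffer=sDlRhFAViJd???? -> prefix_len=11
Fragment 5: offset=11 data="HtPL" -> buffer=sDlRhFAViJdHtPL -> prefix_len=15

Answer: 0 2 2 11 15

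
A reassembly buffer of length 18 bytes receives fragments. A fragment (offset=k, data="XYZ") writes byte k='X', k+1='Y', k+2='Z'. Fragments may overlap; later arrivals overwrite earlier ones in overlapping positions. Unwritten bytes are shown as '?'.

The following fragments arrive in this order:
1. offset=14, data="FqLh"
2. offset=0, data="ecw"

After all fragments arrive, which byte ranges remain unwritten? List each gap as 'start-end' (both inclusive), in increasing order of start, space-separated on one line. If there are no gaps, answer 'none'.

Fragment 1: offset=14 len=4
Fragment 2: offset=0 len=3
Gaps: 3-13

Answer: 3-13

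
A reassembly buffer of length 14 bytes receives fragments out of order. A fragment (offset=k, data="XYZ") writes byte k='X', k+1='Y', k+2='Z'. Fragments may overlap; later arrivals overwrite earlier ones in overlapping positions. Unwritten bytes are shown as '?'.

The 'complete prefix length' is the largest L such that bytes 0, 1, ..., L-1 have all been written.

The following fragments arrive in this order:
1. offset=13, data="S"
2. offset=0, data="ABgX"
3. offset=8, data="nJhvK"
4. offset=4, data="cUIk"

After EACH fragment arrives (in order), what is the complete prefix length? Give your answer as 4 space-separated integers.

Fragment 1: offset=13 data="S" -> buffer=?????????????S -> prefix_len=0
Fragment 2: offset=0 data="ABgX" -> buffer=ABgX?????????S -> prefix_len=4
Fragment 3: offset=8 data="nJhvK" -> buffer=ABgX????nJhvKS -> prefix_len=4
Fragment 4: offset=4 data="cUIk" -> buffer=ABgXcUIknJhvKS -> prefix_len=14

Answer: 0 4 4 14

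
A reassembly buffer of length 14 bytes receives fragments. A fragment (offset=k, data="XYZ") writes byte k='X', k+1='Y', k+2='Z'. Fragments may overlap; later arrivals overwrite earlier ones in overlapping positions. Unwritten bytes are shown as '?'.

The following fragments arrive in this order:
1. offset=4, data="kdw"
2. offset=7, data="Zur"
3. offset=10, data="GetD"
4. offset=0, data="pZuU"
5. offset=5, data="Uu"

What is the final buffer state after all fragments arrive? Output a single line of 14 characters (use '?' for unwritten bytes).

Fragment 1: offset=4 data="kdw" -> buffer=????kdw???????
Fragment 2: offset=7 data="Zur" -> buffer=????kdwZur????
Fragment 3: offset=10 data="GetD" -> buffer=????kdwZurGetD
Fragment 4: offset=0 data="pZuU" -> buffer=pZuUkdwZurGetD
Fragment 5: offset=5 data="Uu" -> buffer=pZuUkUuZurGetD

Answer: pZuUkUuZurGetD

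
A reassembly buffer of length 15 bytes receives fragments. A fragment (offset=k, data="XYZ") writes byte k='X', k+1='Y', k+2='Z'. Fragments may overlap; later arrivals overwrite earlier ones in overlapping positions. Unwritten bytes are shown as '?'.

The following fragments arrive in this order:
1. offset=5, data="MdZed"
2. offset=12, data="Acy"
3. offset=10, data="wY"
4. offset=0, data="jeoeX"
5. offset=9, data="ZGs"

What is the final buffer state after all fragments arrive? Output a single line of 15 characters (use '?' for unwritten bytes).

Fragment 1: offset=5 data="MdZed" -> buffer=?????MdZed?????
Fragment 2: offset=12 data="Acy" -> buffer=?????MdZed??Acy
Fragment 3: offset=10 data="wY" -> buffer=?????MdZedwYAcy
Fragment 4: offset=0 data="jeoeX" -> buffer=jeoeXMdZedwYAcy
Fragment 5: offset=9 data="ZGs" -> buffer=jeoeXMdZeZGsAcy

Answer: jeoeXMdZeZGsAcy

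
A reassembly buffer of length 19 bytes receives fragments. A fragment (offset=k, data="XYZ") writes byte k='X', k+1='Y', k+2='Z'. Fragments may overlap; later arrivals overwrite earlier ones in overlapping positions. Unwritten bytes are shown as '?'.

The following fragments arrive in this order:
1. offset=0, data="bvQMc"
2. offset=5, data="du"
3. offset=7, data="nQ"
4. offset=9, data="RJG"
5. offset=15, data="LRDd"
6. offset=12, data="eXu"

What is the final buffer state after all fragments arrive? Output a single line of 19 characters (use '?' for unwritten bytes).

Answer: bvQMcdunQRJGeXuLRDd

Derivation:
Fragment 1: offset=0 data="bvQMc" -> buffer=bvQMc??????????????
Fragment 2: offset=5 data="du" -> buffer=bvQMcdu????????????
Fragment 3: offset=7 data="nQ" -> buffer=bvQMcdunQ??????????
Fragment 4: offset=9 data="RJG" -> buffer=bvQMcdunQRJG???????
Fragment 5: offset=15 data="LRDd" -> buffer=bvQMcdunQRJG???LRDd
Fragment 6: offset=12 data="eXu" -> buffer=bvQMcdunQRJGeXuLRDd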